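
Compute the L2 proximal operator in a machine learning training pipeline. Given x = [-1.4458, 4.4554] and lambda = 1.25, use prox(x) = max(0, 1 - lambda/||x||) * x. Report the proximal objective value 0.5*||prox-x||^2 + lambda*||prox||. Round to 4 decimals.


Step 1: Compute ||x||.
||x|| = 4.6841
Step 2: Compute scaling factor.
scale = max(0, 1 - 1.25/4.6841) = 0.7331
Step 3: prox(x) = [-1.06, 3.2664]
||prox(x)|| = 3.4341
Step 4: Proximal objective.
0.5*||prox-x||^2 = 0.7813
lambda*||prox|| = 4.2926
Total = 5.0739


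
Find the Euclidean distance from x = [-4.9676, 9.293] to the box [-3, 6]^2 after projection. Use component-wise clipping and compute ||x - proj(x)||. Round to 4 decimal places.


Project each component onto [-3, 6].
clip(-4.9676) = -3.0, clip(9.293) = 6.0
Projection = [-3.0, 6.0]
Squared diffs: [3.8714, 10.8438]
Distance = sqrt(14.7152) = 3.8361


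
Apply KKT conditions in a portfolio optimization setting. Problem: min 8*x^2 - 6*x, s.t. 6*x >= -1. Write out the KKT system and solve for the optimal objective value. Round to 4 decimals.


Step 1: Try lambda = 0 (constraint inactive).
Stationarity: 2*8*x - 6 = 0
x* = 6/(2*8) = 0.375
Check constraint: 6*0.375 = 2.25 >= -1 -- satisfied.
Step 2: Compute optimal value.
f(x*) = 8*0.375^2 - 6*0.375 = -1.125


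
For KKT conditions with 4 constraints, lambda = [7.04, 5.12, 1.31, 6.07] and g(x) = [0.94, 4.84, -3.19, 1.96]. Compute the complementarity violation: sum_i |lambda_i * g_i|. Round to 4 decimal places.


KKT complementary slackness check:
lambda_1 * g_1 = 7.04 * 0.94 = 6.6176
lambda_2 * g_2 = 5.12 * 4.84 = 24.7808
lambda_3 * g_3 = 1.31 * -3.19 = -4.1789
lambda_4 * g_4 = 6.07 * 1.96 = 11.8972
Total violation = 6.6176 + 24.7808 + 4.1789 + 11.8972 = 47.4745


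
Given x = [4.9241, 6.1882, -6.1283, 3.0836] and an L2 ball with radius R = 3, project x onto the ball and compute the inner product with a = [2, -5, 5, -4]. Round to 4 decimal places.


Step 1: Compute ||x|| (intermediates to 6 decimals).
||x|| = sqrt(4.9241^2 + 6.1882^2 + (-6.1283)^2 + 3.0836^2) = 10.469252
Step 2: Project.
Since ||x|| > R, scale = R/||x|| = 3/10.469252 = 0.286553, proj(x) = scale * x
proj(x) = [1.411016, 1.773247, -1.756083, 0.883615]
Step 3: Dot product.
a^T * proj(x) = 2*1.411016 - 5*1.773247 + 5*(-1.756083) - 4*0.883615 = -18.3591


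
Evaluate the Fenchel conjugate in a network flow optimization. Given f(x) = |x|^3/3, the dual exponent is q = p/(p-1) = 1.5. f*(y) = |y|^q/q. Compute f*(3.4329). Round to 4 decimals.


The conjugate exponent q satisfies 1/p + 1/q = 1.
p = 3, so q = 3/(3 - 1) = 1.5
|y|^q = 3.4329^1.5 = 6.3605
f*(3.4329) = 6.3605 / 1.5 = 4.2403


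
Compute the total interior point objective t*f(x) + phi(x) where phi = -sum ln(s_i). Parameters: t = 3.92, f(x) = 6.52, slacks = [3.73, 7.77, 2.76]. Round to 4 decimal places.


Step 1: Compute log-barrier.
ln values: [1.3164, 2.0503, 1.0152]
phi = -(1.3164 + 2.0503 + 1.0152) = -4.3819
Step 2: Compute augmented objective.
t*f(x) = 3.92*6.52 = 25.5584
Total = 25.5584 - 4.3819 = 21.1765


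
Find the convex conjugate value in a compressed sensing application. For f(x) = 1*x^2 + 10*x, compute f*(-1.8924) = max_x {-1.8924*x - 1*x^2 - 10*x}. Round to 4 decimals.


f*(y) = sup_x {y*x - a*x^2 - b*x} = sup_x {(y-b)*x - a*x^2}
FOC: (y - b) - 2a*x = 0 => x* = (y - b)/(2a)
x* = (-1.8924 - 10)/(2*1) = -5.9462
f*(-1.8924) = (y-b)^2/(4a) = (-1.8924 - 10)^2/(4*1)
= 141.4292/4 = 35.3573


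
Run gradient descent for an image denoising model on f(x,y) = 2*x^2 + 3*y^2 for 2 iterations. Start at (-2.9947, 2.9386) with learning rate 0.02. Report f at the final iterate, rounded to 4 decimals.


Gradient descent on f(x,y) = 2*x^2 + 3*y^2.
Starting point: (-2.9947, 2.9386), alpha = 0.02
Step 1: grad_x = 2*2*-2.9947 = -11.9788, grad_y = 2*3*2.9386 = 17.6316
  x_1 = -2.9947 - 0.02*-11.9788 = -2.7551
  y_1 = 2.9386 - 0.02*17.6316 = 2.586
Step 2: grad_x = 2*2*-2.7551 = -11.0205, grad_y = 2*3*2.586 = 15.5158
  x_2 = -2.7551 - 0.02*-11.0205 = -2.5347
  y_2 = 2.586 - 0.02*15.5158 = 2.2757
f(-2.5347, 2.2757) = 2*(-2.5347)^2 + 3*2.2757^2 = 28.3853


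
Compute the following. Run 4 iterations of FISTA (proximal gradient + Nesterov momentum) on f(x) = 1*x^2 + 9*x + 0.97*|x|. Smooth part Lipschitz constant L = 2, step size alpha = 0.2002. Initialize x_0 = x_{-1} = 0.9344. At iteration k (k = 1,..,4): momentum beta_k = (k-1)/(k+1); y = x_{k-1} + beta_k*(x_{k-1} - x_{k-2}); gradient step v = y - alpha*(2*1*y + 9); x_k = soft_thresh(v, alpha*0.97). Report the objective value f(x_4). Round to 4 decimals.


FISTA on f(x) = 1*x^2 + 9*x + 0.97*|x|
L = 2, alpha = 0.2002
Iteration 1: beta = 0.0, y = 0.9344 + 0.0*(0.9344 - 0.9344) = 0.9344
  grad(y) = 10.8688, v = y - alpha*grad = -1.2415
  prox(v) = soft_thresh(-1.2415, 0.1942) = -1.0473
Iteration 2: beta = 0.3333, y = -1.0473 + 0.3333*(-1.0473 - 0.9344) = -1.7079
  grad(y) = 5.5842, v = y - alpha*grad = -2.8259
  prox(v) = soft_thresh(-2.8259, 0.1942) = -2.6317
Iteration 3: beta = 0.5, y = -2.6317 + 0.5*(-2.6317 + 1.0473) = -3.4238
  grad(y) = 2.1523, v = y - alpha*grad = -3.8547
  prox(v) = soft_thresh(-3.8547, 0.1942) = -3.6605
Iteration 4: beta = 0.6, y = -3.6605 + 0.6*(-3.6605 + 2.6317) = -4.2779
  grad(y) = 0.4443, v = y - alpha*grad = -4.3668
  prox(v) = soft_thresh(-4.3668, 0.1942) = -4.1726
f(x_4) = 1*(-4.1726)^2 + 9*(-4.1726) + 0.97*|-4.1726| = -16.0954


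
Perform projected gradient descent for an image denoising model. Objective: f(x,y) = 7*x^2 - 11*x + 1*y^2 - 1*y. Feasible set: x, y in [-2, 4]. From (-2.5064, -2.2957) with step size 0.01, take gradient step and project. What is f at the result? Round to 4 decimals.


Step 1: Compute gradient at (-2.5064, -2.2957).
grad_x = 2*7*-2.5064 - 11 = -46.0896
grad_y = 2*1*-2.2957 - 1 = -5.5914
Step 2: Gradient step.
x_raw = -2.5064 - 0.01*-46.0896 = -2.0455
y_raw = -2.2957 - 0.01*-5.5914 = -2.2398
Step 3: Project onto [-2, 4].
x_proj = clip(-2.0455) = -2.0
y_proj = clip(-2.2398) = -2.0
Step 4: Evaluate f.
f(-2.0, -2.0) = 56.0


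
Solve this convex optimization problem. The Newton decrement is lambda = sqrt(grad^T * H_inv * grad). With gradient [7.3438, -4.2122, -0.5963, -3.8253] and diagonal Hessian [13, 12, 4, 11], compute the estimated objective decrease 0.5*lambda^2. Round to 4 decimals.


Step 1: H is diagonal, so H^(-1) * g = [0.5649, -0.351, -0.1491, -0.3478].
Step 2: g^T H^(-1) g = sum_i g_i^2 / H_ii
  = (7.3438)^2/13 + (-4.2122)^2/12 + (-0.5963)^2/4 + (-3.8253)^2/11
  = 4.1486 + 1.4786 + 0.0889 + 1.3303 = 7.0463
Step 3: Objective decrease = 0.5 * g^T H^(-1) g = 3.5231


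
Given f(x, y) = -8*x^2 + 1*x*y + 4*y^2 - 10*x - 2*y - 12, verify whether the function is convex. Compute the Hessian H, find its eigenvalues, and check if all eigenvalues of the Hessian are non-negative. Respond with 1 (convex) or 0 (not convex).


The Hessian of f(x,y) = -8*x^2 + 1*x*y + 4*y^2 - 10*x - 2*y - 12 is:
H = [[-16, 1], [1, 8]]
Trace = -16 + 8 = -8
Determinant = -16*8 - (1)^2 = -129
Discriminant = (-8)^2 - 4*-129 = 580.0
Eigenvalues: lambda_1 = -16.0416, lambda_2 = 8.0416
The function is not convex.

0


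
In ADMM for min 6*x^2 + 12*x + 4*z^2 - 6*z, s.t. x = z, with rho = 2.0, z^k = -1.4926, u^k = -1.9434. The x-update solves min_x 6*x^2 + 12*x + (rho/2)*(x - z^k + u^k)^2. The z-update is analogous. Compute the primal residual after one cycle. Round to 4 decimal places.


ADMM iteration with rho = 2.0, z^k = -1.4926, u^k = -1.9434
Step 1: x-update.
Minimize 6*x^2 + 12*x + (2.0/2)*(x + 1.4926 - 1.9434)^2
FOC: (2*6 + 2.0)*x = -12 + 2.0*(-1.4926 + 1.9434)
x^{k+1} = -0.7927
Step 2: z-update.
Minimize 4*z^2 - 6*z + (2.0/2)*(-0.7927 - z - 1.9434)^2
FOC: (2*4 + 2.0)*z = 6 + 2.0*(-0.7927 - 1.9434)
z^{k+1} = 0.0528
Step 3: u-update.
u^{k+1} = -1.9434 - 0.7927 - 0.0528 = -2.7889
Step 4: Primal residual = |-0.7927 - 0.0528| = 0.8455


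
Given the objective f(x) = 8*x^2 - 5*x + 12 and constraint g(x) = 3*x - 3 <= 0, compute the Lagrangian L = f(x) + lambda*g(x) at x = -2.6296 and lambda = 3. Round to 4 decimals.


Step 1: Evaluate f(x).
f(-2.6296) = 8*(-2.6296)^2 - 5*(-2.6296) + 12 = 80.4664
Step 2: Evaluate g(x).
g(-2.6296) = 3*-2.6296 - 3 = -10.8888
Step 3: Compute Lagrangian.
L = 80.4664 + 3*-10.8888 = 47.8


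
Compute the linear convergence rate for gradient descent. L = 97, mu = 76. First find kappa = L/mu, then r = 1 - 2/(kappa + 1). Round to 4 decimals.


Step 1: Compute the condition number.
kappa = L/mu = 97/76 = 1.2763
Step 2: Compute the convergence rate.
r = 1 - 2/(kappa + 1) = 1 - 2*mu/(L + mu) = (L - mu)/(L + mu) = 21/173 = 0.1214


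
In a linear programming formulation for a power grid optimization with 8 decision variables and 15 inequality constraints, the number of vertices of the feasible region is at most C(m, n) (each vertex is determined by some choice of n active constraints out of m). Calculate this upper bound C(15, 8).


Each vertex corresponds to some choice of n active constraints out of m, so the number of vertices is at most C(m, n) = m! / (n!(m-n)!).
m = 15, n = 8
Numerator: 15 * 14 * 13 * 12 * 11 * 10 * 9 * 8
Denominator: 8! = 40320
C(15, 8) = 6435


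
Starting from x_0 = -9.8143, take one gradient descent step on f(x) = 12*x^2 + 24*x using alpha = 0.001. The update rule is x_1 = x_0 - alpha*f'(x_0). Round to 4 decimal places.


We compute the gradient at x_0 and apply the update.
f'(x) = 24*x + 24
f'(-9.8143) = 24*-9.8143 + 24 = -211.5432
x_1 = -9.8143 - 0.001*-211.5432 = -9.6028


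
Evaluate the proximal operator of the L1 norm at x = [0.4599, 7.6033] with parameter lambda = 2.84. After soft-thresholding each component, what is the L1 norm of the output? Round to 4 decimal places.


Soft-thresholding with lambda = 2.84:
prox(0.4599) = sign(0.4599)*max(|0.4599| - 2.84, 0) = 0.0
prox(7.6033) = sign(7.6033)*max(|7.6033| - 2.84, 0) = 4.7633
prox(x) = [0.0, 4.7633]
||prox(x)||_1 = 0.0 + 4.7633 = 4.7633


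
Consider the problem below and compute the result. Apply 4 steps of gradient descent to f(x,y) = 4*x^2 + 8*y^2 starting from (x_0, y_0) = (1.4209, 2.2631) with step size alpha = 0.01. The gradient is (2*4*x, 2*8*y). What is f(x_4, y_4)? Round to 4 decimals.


Gradient descent on f(x,y) = 4*x^2 + 8*y^2.
Starting point: (1.4209, 2.2631), alpha = 0.01
Step 1: grad_x = 2*4*1.4209 = 11.3672, grad_y = 2*8*2.2631 = 36.2096
  x_1 = 1.4209 - 0.01*11.3672 = 1.3072
  y_1 = 2.2631 - 0.01*36.2096 = 1.901
Step 2: grad_x = 2*4*1.3072 = 10.4578, grad_y = 2*8*1.901 = 30.4161
  x_2 = 1.3072 - 0.01*10.4578 = 1.2026
  y_2 = 1.901 - 0.01*30.4161 = 1.5968
Step 3: grad_x = 2*4*1.2026 = 9.6212, grad_y = 2*8*1.5968 = 25.5495
  x_3 = 1.2026 - 0.01*9.6212 = 1.1064
  y_3 = 1.5968 - 0.01*25.5495 = 1.3413
Step 4: grad_x = 2*4*1.1064 = 8.8515, grad_y = 2*8*1.3413 = 21.4616
  x_4 = 1.1064 - 0.01*8.8515 = 1.0179
  y_4 = 1.3413 - 0.01*21.4616 = 1.1267
f(1.0179, 1.1267) = 4*1.0179^2 + 8*1.1267^2 = 14.3009


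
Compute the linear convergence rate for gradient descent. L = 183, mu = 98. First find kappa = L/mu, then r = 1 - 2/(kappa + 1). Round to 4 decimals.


Step 1: Compute the condition number.
kappa = L/mu = 183/98 = 1.8673
Step 2: Compute the convergence rate.
r = 1 - 2/(kappa + 1) = 1 - 2*mu/(L + mu) = (L - mu)/(L + mu) = 85/281 = 0.3025


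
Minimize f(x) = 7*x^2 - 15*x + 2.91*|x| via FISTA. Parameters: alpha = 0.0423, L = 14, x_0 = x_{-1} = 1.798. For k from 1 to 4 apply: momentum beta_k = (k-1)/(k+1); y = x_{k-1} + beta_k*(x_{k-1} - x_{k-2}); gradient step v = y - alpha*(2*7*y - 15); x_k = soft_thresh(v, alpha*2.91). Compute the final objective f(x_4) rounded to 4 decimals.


FISTA on f(x) = 7*x^2 - 15*x + 2.91*|x|
L = 14, alpha = 0.0423
Iteration 1: beta = 0.0, y = 1.798 + 0.0*(1.798 - 1.798) = 1.798
  grad(y) = 10.172, v = y - alpha*grad = 1.3677
  prox(v) = soft_thresh(1.3677, 0.1231) = 1.2446
Iteration 2: beta = 0.3333, y = 1.2446 + 0.3333*(1.2446 - 1.798) = 1.0602
  grad(y) = -0.1575, v = y - alpha*grad = 1.0668
  prox(v) = soft_thresh(1.0668, 0.1231) = 0.9437
Iteration 3: beta = 0.5, y = 0.9437 + 0.5*(0.9437 - 1.2446) = 0.7933
  grad(y) = -3.8937, v = y - alpha*grad = 0.958
  prox(v) = soft_thresh(0.958, 0.1231) = 0.8349
Iteration 4: beta = 0.6, y = 0.8349 + 0.6*(0.8349 - 0.9437) = 0.7696
  grad(y) = -4.2253, v = y - alpha*grad = 0.9484
  prox(v) = soft_thresh(0.9484, 0.1231) = 0.8253
f(x_4) = 7*0.8253^2 - 15*0.8253 + 2.91*|0.8253| = -5.21


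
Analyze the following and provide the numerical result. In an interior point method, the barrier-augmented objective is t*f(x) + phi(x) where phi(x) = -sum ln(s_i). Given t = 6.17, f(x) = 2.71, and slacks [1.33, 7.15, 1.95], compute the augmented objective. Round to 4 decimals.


Step 1: Compute log-barrier.
ln values: [0.2852, 1.9671, 0.6678]
phi = -(0.2852 + 1.9671 + 0.6678) = -2.9201
Step 2: Compute augmented objective.
t*f(x) = 6.17*2.71 = 16.7207
Total = 16.7207 - 2.9201 = 13.8006


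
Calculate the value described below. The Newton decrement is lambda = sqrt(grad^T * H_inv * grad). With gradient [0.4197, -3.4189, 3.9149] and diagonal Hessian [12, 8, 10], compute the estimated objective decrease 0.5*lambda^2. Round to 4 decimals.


Step 1: H is diagonal, so H^(-1) * g = [0.035, -0.4274, 0.3915].
Step 2: g^T H^(-1) g = sum_i g_i^2 / H_ii
  = (0.4197)^2/12 + (-3.4189)^2/8 + (3.9149)^2/10
  = 0.0147 + 1.4611 + 1.5326 = 3.0084
Step 3: Objective decrease = 0.5 * g^T H^(-1) g = 1.5042


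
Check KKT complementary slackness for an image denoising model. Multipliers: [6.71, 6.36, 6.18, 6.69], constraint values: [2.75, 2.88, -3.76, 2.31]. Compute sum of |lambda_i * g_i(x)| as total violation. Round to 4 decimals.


KKT complementary slackness check:
lambda_1 * g_1 = 6.71 * 2.75 = 18.4525
lambda_2 * g_2 = 6.36 * 2.88 = 18.3168
lambda_3 * g_3 = 6.18 * -3.76 = -23.2368
lambda_4 * g_4 = 6.69 * 2.31 = 15.4539
Total violation = 18.4525 + 18.3168 + 23.2368 + 15.4539 = 75.46


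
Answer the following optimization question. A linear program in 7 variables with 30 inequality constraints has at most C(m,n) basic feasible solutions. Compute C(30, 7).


Each vertex corresponds to some choice of n active constraints out of m, so the number of vertices is at most C(m, n) = m! / (n!(m-n)!).
m = 30, n = 7
Numerator: 30 * 29 * 28 * 27 * 26 * 25 * 24
Denominator: 7! = 5040
C(30, 7) = 2035800


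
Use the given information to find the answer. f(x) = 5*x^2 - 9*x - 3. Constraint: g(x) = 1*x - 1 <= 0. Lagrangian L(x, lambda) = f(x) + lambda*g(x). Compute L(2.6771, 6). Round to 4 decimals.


Step 1: Evaluate f(x).
f(2.6771) = 5*2.6771^2 - 9*2.6771 - 3 = 8.7404
Step 2: Evaluate g(x).
g(2.6771) = 1*2.6771 - 1 = 1.6771
Step 3: Compute Lagrangian.
L = 8.7404 + 6*1.6771 = 18.803


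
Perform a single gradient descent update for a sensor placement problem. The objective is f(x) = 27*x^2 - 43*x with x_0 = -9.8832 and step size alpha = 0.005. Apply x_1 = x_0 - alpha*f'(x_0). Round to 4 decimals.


We compute the gradient at x_0 and apply the update.
f'(x) = 54*x - 43
f'(-9.8832) = 54*-9.8832 - 43 = -576.6928
x_1 = -9.8832 - 0.005*-576.6928 = -6.9997


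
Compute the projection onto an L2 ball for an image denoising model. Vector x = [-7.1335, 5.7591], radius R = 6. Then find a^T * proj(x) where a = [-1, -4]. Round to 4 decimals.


Step 1: Compute ||x|| (intermediates to 6 decimals).
||x|| = sqrt((-7.1335)^2 + 5.7591^2) = 9.1681
Step 2: Project.
Since ||x|| > R, scale = R/||x|| = 6/9.1681 = 0.654443, proj(x) = scale * x
proj(x) = [-4.668469, 3.769003]
Step 3: Dot product.
a^T * proj(x) = -1*(-4.668469) - 4*3.769003 = -10.4075


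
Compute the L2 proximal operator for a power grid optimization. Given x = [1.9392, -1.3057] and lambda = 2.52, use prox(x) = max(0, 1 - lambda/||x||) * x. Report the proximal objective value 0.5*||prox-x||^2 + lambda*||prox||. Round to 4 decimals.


Step 1: Compute ||x||.
||x|| = 2.3378
Step 2: Compute scaling factor.
scale = max(0, 1 - 2.52/2.3378) = 0.0
Step 3: prox(x) = [0.0, -0.0]
||prox(x)|| = 0.0
Step 4: Proximal objective.
0.5*||prox-x||^2 = 2.7327
lambda*||prox|| = 0.0
Total = 2.7327


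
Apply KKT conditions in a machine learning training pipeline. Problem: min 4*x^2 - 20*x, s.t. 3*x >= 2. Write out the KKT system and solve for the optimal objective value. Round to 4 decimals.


Step 1: Try lambda = 0 (constraint inactive).
Stationarity: 2*4*x - 20 = 0
x* = 20/(2*4) = 2.5
Check constraint: 3*2.5 = 7.5 >= 2 -- satisfied.
Step 2: Compute optimal value.
f(x*) = 4*2.5^2 - 20*2.5 = -25.0


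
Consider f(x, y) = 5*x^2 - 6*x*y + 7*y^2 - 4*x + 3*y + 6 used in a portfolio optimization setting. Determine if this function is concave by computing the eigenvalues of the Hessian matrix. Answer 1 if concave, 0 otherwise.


The Hessian of f(x,y) = 5*x^2 - 6*x*y + 7*y^2 - 4*x + 3*y + 6 is:
H = [[10, -6], [-6, 14]]
Trace = 10 + 14 = 24
Determinant = 10*14 - (-6)^2 = 104
Discriminant = (24)^2 - 4*104 = 160.0
Eigenvalues: lambda_1 = 5.6754, lambda_2 = 18.3246
The function is not concave.

0


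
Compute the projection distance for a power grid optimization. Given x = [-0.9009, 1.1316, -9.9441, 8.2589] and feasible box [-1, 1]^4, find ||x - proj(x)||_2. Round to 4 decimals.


Project each component onto [-1, 1].
clip(-0.9009) = -0.9009, clip(1.1316) = 1.0, clip(-9.9441) = -1.0, clip(8.2589) = 1.0
Projection = [-0.9009, 1.0, -1.0, 1.0]
Squared diffs: [0.0, 0.0173, 79.9969, 52.6916]
Distance = sqrt(132.7058) = 11.5198


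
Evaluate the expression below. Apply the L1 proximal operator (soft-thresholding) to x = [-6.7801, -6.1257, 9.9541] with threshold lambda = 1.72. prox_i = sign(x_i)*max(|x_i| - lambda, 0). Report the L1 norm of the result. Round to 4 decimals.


Soft-thresholding with lambda = 1.72:
prox(-6.7801) = sign(-6.7801)*max(|-6.7801| - 1.72, 0) = -5.0601
prox(-6.1257) = sign(-6.1257)*max(|-6.1257| - 1.72, 0) = -4.4057
prox(9.9541) = sign(9.9541)*max(|9.9541| - 1.72, 0) = 8.2341
prox(x) = [-5.0601, -4.4057, 8.2341]
||prox(x)||_1 = 5.0601 + 4.4057 + 8.2341 = 17.6999


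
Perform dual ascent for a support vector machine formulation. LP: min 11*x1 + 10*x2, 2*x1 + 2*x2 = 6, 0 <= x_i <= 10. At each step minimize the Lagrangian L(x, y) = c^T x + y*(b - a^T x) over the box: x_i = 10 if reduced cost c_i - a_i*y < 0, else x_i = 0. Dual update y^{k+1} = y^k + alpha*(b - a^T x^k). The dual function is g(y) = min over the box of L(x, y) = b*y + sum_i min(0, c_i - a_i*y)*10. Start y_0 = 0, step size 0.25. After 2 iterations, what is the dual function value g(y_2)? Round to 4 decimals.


Dual ascent for LP: min 11*x1 + 10*x2, 2*x1 + 2*x2 = 6, 0 <= x_i <= 10
Step 1: y^k = 0.0, reduced costs: (11.0, 10.0)
  x^k = (0.0, 0.0), subgradient = b - a^T x = 6.0
  y^{k+1} = 0.0 + 0.25*6.0 = 1.5
Step 2: y^k = 1.5, reduced costs: (8.0, 7.0)
  x^k = (0.0, 0.0), subgradient = b - a^T x = 6.0
  y^{k+1} = 1.5 + 0.25*6.0 = 3.0
Dual objective at y_2 = 3.0: reduced costs (5.0, 4.0), box minimizer x = (0.0, 0.0)
g(y_2) = b*y + (c1 - a1*y)*x1 + (c2 - a2*y)*x2 = 6*3.0 + 5.0*0.0 + 4.0*0.0 = 18.0 + 0.0 + 0.0 = 18.0


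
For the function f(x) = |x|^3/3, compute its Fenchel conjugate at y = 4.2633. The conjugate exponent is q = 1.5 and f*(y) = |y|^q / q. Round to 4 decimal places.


The conjugate exponent q satisfies 1/p + 1/q = 1.
p = 3, so q = 3/(3 - 1) = 1.5
|y|^q = 4.2633^1.5 = 8.8028
f*(4.2633) = 8.8028 / 1.5 = 5.8685


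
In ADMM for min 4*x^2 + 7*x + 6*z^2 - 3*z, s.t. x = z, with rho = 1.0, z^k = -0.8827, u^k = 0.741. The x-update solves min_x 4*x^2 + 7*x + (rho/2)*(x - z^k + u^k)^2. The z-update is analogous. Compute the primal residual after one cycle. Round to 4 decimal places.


ADMM iteration with rho = 1.0, z^k = -0.8827, u^k = 0.741
Step 1: x-update.
Minimize 4*x^2 + 7*x + (1.0/2)*(x + 0.8827 + 0.741)^2
FOC: (2*4 + 1.0)*x = -7 + 1.0*(-0.8827 - 0.741)
x^{k+1} = -0.9582
Step 2: z-update.
Minimize 6*z^2 - 3*z + (1.0/2)*(-0.9582 - z + 0.741)^2
FOC: (2*6 + 1.0)*z = 3 + 1.0*(-0.9582 + 0.741)
z^{k+1} = 0.2141
Step 3: u-update.
u^{k+1} = 0.741 - 0.9582 - 0.2141 = -0.4313
Step 4: Primal residual = |-0.9582 - 0.2141| = 1.1723


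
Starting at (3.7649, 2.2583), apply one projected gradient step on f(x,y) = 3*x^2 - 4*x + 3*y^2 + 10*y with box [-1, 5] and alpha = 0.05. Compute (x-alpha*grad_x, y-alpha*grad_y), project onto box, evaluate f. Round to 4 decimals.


Step 1: Compute gradient at (3.7649, 2.2583).
grad_x = 2*3*3.7649 - 4 = 18.5894
grad_y = 2*3*2.2583 + 10 = 23.5498
Step 2: Gradient step.
x_raw = 3.7649 - 0.05*18.5894 = 2.8354
y_raw = 2.2583 - 0.05*23.5498 = 1.0808
Step 3: Project onto [-1, 5].
x_proj = clip(2.8354) = 2.8354
y_proj = clip(1.0808) = 1.0808
Step 4: Evaluate f.
f(2.8354, 1.0808) = 27.0898


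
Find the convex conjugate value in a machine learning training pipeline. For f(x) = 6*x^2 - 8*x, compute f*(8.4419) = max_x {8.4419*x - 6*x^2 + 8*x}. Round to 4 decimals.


f*(y) = sup_x {y*x - a*x^2 - b*x} = sup_x {(y-b)*x - a*x^2}
FOC: (y - b) - 2a*x = 0 => x* = (y - b)/(2a)
x* = (8.4419 + 8)/(2*6) = 1.3702
f*(8.4419) = (y-b)^2/(4a) = (8.4419 + 8)^2/(4*6)
= 270.3361/24 = 11.264


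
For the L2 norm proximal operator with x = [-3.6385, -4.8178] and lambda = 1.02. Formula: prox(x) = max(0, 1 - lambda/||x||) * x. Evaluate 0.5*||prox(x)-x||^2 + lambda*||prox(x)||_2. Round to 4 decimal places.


Step 1: Compute ||x||.
||x|| = 6.0374
Step 2: Compute scaling factor.
scale = max(0, 1 - 1.02/6.0374) = 0.8311
Step 3: prox(x) = [-3.0238, -4.0038]
||prox(x)|| = 5.0174
Step 4: Proximal objective.
0.5*||prox-x||^2 = 0.5202
lambda*||prox|| = 5.1177
Total = 5.6379


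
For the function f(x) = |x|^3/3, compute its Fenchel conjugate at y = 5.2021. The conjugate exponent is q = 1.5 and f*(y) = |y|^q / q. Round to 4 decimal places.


The conjugate exponent q satisfies 1/p + 1/q = 1.
p = 3, so q = 3/(3 - 1) = 1.5
|y|^q = 5.2021^1.5 = 11.865
f*(5.2021) = 11.865 / 1.5 = 7.91


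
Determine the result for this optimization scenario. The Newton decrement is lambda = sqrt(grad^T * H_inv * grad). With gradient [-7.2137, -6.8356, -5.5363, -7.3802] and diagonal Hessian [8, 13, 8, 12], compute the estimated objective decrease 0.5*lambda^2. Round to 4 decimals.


Step 1: H is diagonal, so H^(-1) * g = [-0.9017, -0.5258, -0.692, -0.615].
Step 2: g^T H^(-1) g = sum_i g_i^2 / H_ii
  = (-7.2137)^2/8 + (-6.8356)^2/13 + (-5.5363)^2/8 + (-7.3802)^2/12
  = 6.5047 + 3.5943 + 3.8313 + 4.5389 = 18.4692
Step 3: Objective decrease = 0.5 * g^T H^(-1) g = 9.2346


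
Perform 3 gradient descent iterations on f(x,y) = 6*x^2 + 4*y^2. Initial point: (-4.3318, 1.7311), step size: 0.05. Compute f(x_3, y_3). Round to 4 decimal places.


Gradient descent on f(x,y) = 6*x^2 + 4*y^2.
Starting point: (-4.3318, 1.7311), alpha = 0.05
Step 1: grad_x = 2*6*-4.3318 = -51.9816, grad_y = 2*4*1.7311 = 13.8488
  x_1 = -4.3318 - 0.05*-51.9816 = -1.7327
  y_1 = 1.7311 - 0.05*13.8488 = 1.0387
Step 2: grad_x = 2*6*-1.7327 = -20.7926, grad_y = 2*4*1.0387 = 8.3093
  x_2 = -1.7327 - 0.05*-20.7926 = -0.6931
  y_2 = 1.0387 - 0.05*8.3093 = 0.6232
Step 3: grad_x = 2*6*-0.6931 = -8.3171, grad_y = 2*4*0.6232 = 4.9856
  x_3 = -0.6931 - 0.05*-8.3171 = -0.2772
  y_3 = 0.6232 - 0.05*4.9856 = 0.3739
f(-0.2772, 0.3739) = 6*(-0.2772)^2 + 4*0.3739^2 = 1.0204


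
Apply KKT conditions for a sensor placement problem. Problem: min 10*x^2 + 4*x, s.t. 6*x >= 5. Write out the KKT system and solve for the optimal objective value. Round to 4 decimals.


Step 1: Try lambda = 0 (constraint inactive).
x_unc = -4/(2*10) = -0.2
Check: 6*-0.2 = -1.2 < 5 -- violated!
Step 2: Constraint must be active: 6*x = 5
x* = 5/6 = 0.8333 (rounded; the exact value 5/6 is used below)
lambda = (2*10*(5/6) + 4)/6 = 3.4444
Step 3: Compute optimal value.
f(x*) = 10*(5/6)^2 + 4*(5/6) = 10.2778


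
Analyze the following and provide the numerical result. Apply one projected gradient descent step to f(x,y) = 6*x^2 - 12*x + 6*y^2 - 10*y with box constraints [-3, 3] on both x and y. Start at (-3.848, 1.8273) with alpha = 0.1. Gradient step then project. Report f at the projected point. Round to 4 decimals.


Step 1: Compute gradient at (-3.848, 1.8273).
grad_x = 2*6*-3.848 - 12 = -58.176
grad_y = 2*6*1.8273 - 10 = 11.9276
Step 2: Gradient step.
x_raw = -3.848 - 0.1*-58.176 = 1.9696
y_raw = 1.8273 - 0.1*11.9276 = 0.6345
Step 3: Project onto [-3, 3].
x_proj = clip(1.9696) = 1.9696
y_proj = clip(0.6345) = 0.6345
Step 4: Evaluate f.
f(1.9696, 0.6345) = -4.2888


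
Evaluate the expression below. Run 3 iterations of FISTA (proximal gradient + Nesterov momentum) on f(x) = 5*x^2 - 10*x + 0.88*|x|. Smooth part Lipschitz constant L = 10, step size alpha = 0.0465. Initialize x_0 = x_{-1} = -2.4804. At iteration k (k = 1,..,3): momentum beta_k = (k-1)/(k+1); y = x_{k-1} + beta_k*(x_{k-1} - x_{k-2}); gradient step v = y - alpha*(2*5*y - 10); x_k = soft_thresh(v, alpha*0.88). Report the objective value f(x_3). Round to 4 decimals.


FISTA on f(x) = 5*x^2 - 10*x + 0.88*|x|
L = 10, alpha = 0.0465
Iteration 1: beta = 0.0, y = -2.4804 + 0.0*(-2.4804 + 2.4804) = -2.4804
  grad(y) = -34.804, v = y - alpha*grad = -0.862
  prox(v) = soft_thresh(-0.862, 0.0409) = -0.8211
Iteration 2: beta = 0.3333, y = -0.8211 + 0.3333*(-0.8211 + 2.4804) = -0.268
  grad(y) = -12.6799, v = y - alpha*grad = 0.3216
  prox(v) = soft_thresh(0.3216, 0.0409) = 0.2807
Iteration 3: beta = 0.5, y = 0.2807 + 0.5*(0.2807 + 0.8211) = 0.8316
  grad(y) = -1.684, v = y - alpha*grad = 0.9099
  prox(v) = soft_thresh(0.9099, 0.0409) = 0.869
f(x_3) = 5*0.869^2 - 10*0.869 + 0.88*|0.869| = -4.1495


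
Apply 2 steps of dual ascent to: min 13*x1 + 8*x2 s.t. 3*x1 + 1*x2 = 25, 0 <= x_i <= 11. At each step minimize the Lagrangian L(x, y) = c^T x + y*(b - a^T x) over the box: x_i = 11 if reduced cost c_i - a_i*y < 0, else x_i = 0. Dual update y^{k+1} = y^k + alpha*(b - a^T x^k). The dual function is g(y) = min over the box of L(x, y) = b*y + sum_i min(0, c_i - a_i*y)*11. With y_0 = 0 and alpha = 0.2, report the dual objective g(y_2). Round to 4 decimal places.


Dual ascent for LP: min 13*x1 + 8*x2, 3*x1 + 1*x2 = 25, 0 <= x_i <= 11
Step 1: y^k = 0.0, reduced costs: (13.0, 8.0)
  x^k = (0.0, 0.0), subgradient = b - a^T x = 25.0
  y^{k+1} = 0.0 + 0.2*25.0 = 5.0
Step 2: y^k = 5.0, reduced costs: (-2.0, 3.0)
  x^k = (11.0, 0.0), subgradient = b - a^T x = -8.0
  y^{k+1} = 5.0 + 0.2*-8.0 = 3.4
Dual objective at y_2 = 3.4: reduced costs (2.8, 4.6), box minimizer x = (0.0, 0.0)
g(y_2) = b*y + (c1 - a1*y)*x1 + (c2 - a2*y)*x2 = 25*3.4 + 2.8*0.0 + 4.6*0.0 = 85.0 + 0.0 + 0.0 = 85.0


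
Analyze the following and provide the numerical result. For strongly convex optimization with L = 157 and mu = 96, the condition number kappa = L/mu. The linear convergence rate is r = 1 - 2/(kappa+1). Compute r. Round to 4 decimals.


Step 1: Compute the condition number.
kappa = L/mu = 157/96 = 1.6354
Step 2: Compute the convergence rate.
r = 1 - 2/(kappa + 1) = 1 - 2*mu/(L + mu) = (L - mu)/(L + mu) = 61/253 = 0.2411


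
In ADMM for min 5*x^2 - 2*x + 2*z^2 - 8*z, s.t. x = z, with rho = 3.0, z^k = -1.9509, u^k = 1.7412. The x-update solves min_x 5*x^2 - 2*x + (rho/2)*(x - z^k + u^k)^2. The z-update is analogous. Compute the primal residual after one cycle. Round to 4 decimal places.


ADMM iteration with rho = 3.0, z^k = -1.9509, u^k = 1.7412
Step 1: x-update.
Minimize 5*x^2 - 2*x + (3.0/2)*(x + 1.9509 + 1.7412)^2
FOC: (2*5 + 3.0)*x = 2 + 3.0*(-1.9509 - 1.7412)
x^{k+1} = -0.6982
Step 2: z-update.
Minimize 2*z^2 - 8*z + (3.0/2)*(-0.6982 - z + 1.7412)^2
FOC: (2*2 + 3.0)*z = 8 + 3.0*(-0.6982 + 1.7412)
z^{k+1} = 1.5899
Step 3: u-update.
u^{k+1} = 1.7412 - 0.6982 - 1.5899 = -0.5468
Step 4: Primal residual = |-0.6982 - 1.5899| = 2.288


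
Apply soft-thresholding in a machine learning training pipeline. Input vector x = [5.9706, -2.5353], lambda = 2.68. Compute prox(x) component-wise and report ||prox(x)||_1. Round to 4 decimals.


Soft-thresholding with lambda = 2.68:
prox(5.9706) = sign(5.9706)*max(|5.9706| - 2.68, 0) = 3.2906
prox(-2.5353) = sign(-2.5353)*max(|-2.5353| - 2.68, 0) = 0.0
prox(x) = [3.2906, 0.0]
||prox(x)||_1 = 3.2906 + 0.0 = 3.2906


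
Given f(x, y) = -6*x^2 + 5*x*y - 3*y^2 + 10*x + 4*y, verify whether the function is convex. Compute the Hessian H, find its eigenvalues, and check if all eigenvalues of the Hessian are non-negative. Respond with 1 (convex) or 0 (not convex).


The Hessian of f(x,y) = -6*x^2 + 5*x*y - 3*y^2 + 10*x + 4*y is:
H = [[-12, 5], [5, -6]]
Trace = -12 - 6 = -18
Determinant = -12*-6 - (5)^2 = 47
Discriminant = (-18)^2 - 4*47 = 136.0
Eigenvalues: lambda_1 = -14.831, lambda_2 = -3.169
The function is not convex.

0


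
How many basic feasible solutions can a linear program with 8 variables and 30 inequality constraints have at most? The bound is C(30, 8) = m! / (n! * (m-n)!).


Each vertex corresponds to some choice of n active constraints out of m, so the number of vertices is at most C(m, n) = m! / (n!(m-n)!).
m = 30, n = 8
Numerator: 30 * 29 * 28 * 27 * 26 * 25 * 24 * 23
Denominator: 8! = 40320
C(30, 8) = 5852925


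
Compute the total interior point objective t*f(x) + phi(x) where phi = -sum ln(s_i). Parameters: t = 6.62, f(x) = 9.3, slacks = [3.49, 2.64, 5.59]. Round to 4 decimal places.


Step 1: Compute log-barrier.
ln values: [1.2499, 0.9708, 1.721]
phi = -(1.2499 + 0.9708 + 1.721) = -3.9417
Step 2: Compute augmented objective.
t*f(x) = 6.62*9.3 = 61.566
Total = 61.566 - 3.9417 = 57.6243


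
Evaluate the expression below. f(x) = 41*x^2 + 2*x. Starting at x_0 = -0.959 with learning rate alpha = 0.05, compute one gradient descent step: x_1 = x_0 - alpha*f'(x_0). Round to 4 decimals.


We compute the gradient at x_0 and apply the update.
f'(x) = 82*x + 2
f'(-0.959) = 82*-0.959 + 2 = -76.638
x_1 = -0.959 - 0.05*-76.638 = 2.8729


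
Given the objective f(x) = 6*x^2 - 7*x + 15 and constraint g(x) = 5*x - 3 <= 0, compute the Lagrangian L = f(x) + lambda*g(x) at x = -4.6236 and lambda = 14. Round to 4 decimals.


Step 1: Evaluate f(x).
f(-4.6236) = 6*(-4.6236)^2 - 7*(-4.6236) + 15 = 175.6313
Step 2: Evaluate g(x).
g(-4.6236) = 5*-4.6236 - 3 = -26.118
Step 3: Compute Lagrangian.
L = 175.6313 + 14*-26.118 = -190.0207


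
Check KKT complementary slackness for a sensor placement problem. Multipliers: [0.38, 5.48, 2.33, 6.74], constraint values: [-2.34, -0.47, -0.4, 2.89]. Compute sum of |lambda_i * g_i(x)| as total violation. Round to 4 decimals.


KKT complementary slackness check:
lambda_1 * g_1 = 0.38 * -2.34 = -0.8892
lambda_2 * g_2 = 5.48 * -0.47 = -2.5756
lambda_3 * g_3 = 2.33 * -0.4 = -0.932
lambda_4 * g_4 = 6.74 * 2.89 = 19.4786
Total violation = 0.8892 + 2.5756 + 0.932 + 19.4786 = 23.8754


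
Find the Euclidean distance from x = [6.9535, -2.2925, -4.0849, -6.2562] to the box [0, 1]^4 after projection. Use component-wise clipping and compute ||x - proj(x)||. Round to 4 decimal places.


Project each component onto [0, 1].
clip(6.9535) = 1.0, clip(-2.2925) = 0.0, clip(-4.0849) = 0.0, clip(-6.2562) = 0.0
Projection = [1.0, 0.0, 0.0, 0.0]
Squared diffs: [35.4442, 5.2556, 16.6864, 39.14]
Distance = sqrt(96.5262) = 9.8248


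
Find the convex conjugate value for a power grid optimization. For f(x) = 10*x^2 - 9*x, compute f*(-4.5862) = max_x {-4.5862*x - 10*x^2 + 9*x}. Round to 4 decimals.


f*(y) = sup_x {y*x - a*x^2 - b*x} = sup_x {(y-b)*x - a*x^2}
FOC: (y - b) - 2a*x = 0 => x* = (y - b)/(2a)
x* = (-4.5862 + 9)/(2*10) = 0.2207
f*(-4.5862) = (y-b)^2/(4a) = (-4.5862 + 9)^2/(4*10)
= 19.4816/40 = 0.487


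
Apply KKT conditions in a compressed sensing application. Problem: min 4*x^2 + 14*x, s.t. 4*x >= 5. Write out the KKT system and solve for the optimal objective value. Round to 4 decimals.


Step 1: Try lambda = 0 (constraint inactive).
x_unc = -14/(2*4) = -1.75
Check: 4*-1.75 = -7.0 < 5 -- violated!
Step 2: Constraint must be active: 4*x = 5
x* = 5/4 = 1.25
lambda = (2*4*1.25 + 14)/4 = 6.0
Step 3: Compute optimal value.
f(x*) = 4*1.25^2 + 14*1.25 = 23.75


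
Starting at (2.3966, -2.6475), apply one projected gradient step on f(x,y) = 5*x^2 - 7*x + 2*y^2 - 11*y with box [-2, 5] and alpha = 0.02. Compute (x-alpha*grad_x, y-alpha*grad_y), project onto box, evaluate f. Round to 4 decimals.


Step 1: Compute gradient at (2.3966, -2.6475).
grad_x = 2*5*2.3966 - 7 = 16.966
grad_y = 2*2*-2.6475 - 11 = -21.59
Step 2: Gradient step.
x_raw = 2.3966 - 0.02*16.966 = 2.0573
y_raw = -2.6475 - 0.02*-21.59 = -2.2157
Step 3: Project onto [-2, 5].
x_proj = clip(2.0573) = 2.0573
y_proj = clip(-2.2157) = -2.0
Step 4: Evaluate f.
f(2.0573, -2.0) = 36.761


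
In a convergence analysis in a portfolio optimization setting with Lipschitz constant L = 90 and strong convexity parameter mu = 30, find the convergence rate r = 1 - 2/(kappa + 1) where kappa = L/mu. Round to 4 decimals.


Step 1: Compute the condition number.
kappa = L/mu = 90/30 = 3.0
Step 2: Compute the convergence rate.
r = 1 - 2/(kappa + 1) = 1 - 2*mu/(L + mu) = (L - mu)/(L + mu) = 60/120 = 0.5


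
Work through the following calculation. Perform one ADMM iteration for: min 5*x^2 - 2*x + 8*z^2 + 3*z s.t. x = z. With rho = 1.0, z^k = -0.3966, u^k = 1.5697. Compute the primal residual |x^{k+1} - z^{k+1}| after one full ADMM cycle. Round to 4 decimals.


ADMM iteration with rho = 1.0, z^k = -0.3966, u^k = 1.5697
Step 1: x-update.
Minimize 5*x^2 - 2*x + (1.0/2)*(x + 0.3966 + 1.5697)^2
FOC: (2*5 + 1.0)*x = 2 + 1.0*(-0.3966 - 1.5697)
x^{k+1} = 0.0031
Step 2: z-update.
Minimize 8*z^2 + 3*z + (1.0/2)*(0.0031 - z + 1.5697)^2
FOC: (2*8 + 1.0)*z = -3 + 1.0*(0.0031 + 1.5697)
z^{k+1} = -0.084
Step 3: u-update.
u^{k+1} = 1.5697 + 0.0031 + 0.084 = 1.6567
Step 4: Primal residual = |0.0031 + 0.084| = 0.087


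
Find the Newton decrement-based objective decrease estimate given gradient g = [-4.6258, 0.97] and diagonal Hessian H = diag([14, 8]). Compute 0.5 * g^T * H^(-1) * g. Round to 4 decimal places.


Step 1: H is diagonal, so H^(-1) * g = [-0.3304, 0.1213].
Step 2: g^T H^(-1) g = sum_i g_i^2 / H_ii
  = (-4.6258)^2/14 + (0.97)^2/8
  = 1.5284 + 0.1176 = 1.646
Step 3: Objective decrease = 0.5 * g^T H^(-1) g = 0.823


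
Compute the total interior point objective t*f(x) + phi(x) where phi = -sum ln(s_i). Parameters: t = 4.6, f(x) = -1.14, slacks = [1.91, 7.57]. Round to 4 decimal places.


Step 1: Compute log-barrier.
ln values: [0.6471, 2.0242]
phi = -(0.6471 + 2.0242) = -2.6713
Step 2: Compute augmented objective.
t*f(x) = 4.6*-1.14 = -5.244
Total = -5.244 - 2.6713 = -7.9153


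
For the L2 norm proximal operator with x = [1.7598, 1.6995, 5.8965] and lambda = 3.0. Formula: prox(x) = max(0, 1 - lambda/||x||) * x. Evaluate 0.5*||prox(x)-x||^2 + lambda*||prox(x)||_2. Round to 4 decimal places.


Step 1: Compute ||x||.
||x|| = 6.3839
Step 2: Compute scaling factor.
scale = max(0, 1 - 3.0/6.3839) = 0.5301
Step 3: prox(x) = [0.9328, 0.9008, 3.1255]
||prox(x)|| = 3.3839
Step 4: Proximal objective.
0.5*||prox-x||^2 = 4.5
lambda*||prox|| = 10.1517
Total = 14.6516


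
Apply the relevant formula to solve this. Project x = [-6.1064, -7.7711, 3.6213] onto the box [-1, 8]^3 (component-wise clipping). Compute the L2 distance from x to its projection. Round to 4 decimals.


Project each component onto [-1, 8].
clip(-6.1064) = -1.0, clip(-7.7711) = -1.0, clip(3.6213) = 3.6213
Projection = [-1.0, -1.0, 3.6213]
Squared diffs: [26.0753, 45.8478, 0.0]
Distance = sqrt(71.9231) = 8.4807


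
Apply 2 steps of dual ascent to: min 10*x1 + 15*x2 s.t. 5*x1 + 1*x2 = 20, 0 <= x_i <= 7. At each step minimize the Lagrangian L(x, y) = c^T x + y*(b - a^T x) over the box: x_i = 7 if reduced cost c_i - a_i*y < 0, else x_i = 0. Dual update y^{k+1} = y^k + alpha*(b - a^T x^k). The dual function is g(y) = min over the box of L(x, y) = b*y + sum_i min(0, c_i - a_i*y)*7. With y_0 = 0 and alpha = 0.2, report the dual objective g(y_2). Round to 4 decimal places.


Dual ascent for LP: min 10*x1 + 15*x2, 5*x1 + 1*x2 = 20, 0 <= x_i <= 7
Step 1: y^k = 0.0, reduced costs: (10.0, 15.0)
  x^k = (0.0, 0.0), subgradient = b - a^T x = 20.0
  y^{k+1} = 0.0 + 0.2*20.0 = 4.0
Step 2: y^k = 4.0, reduced costs: (-10.0, 11.0)
  x^k = (7.0, 0.0), subgradient = b - a^T x = -15.0
  y^{k+1} = 4.0 + 0.2*-15.0 = 1.0
Dual objective at y_2 = 1.0: reduced costs (5.0, 14.0), box minimizer x = (0.0, 0.0)
g(y_2) = b*y + (c1 - a1*y)*x1 + (c2 - a2*y)*x2 = 20*1.0 + 5.0*0.0 + 14.0*0.0 = 20.0 + 0.0 + 0.0 = 20.0


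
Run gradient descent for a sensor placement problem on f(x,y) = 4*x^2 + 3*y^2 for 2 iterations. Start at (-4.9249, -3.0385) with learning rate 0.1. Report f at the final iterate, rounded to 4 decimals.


Gradient descent on f(x,y) = 4*x^2 + 3*y^2.
Starting point: (-4.9249, -3.0385), alpha = 0.1
Step 1: grad_x = 2*4*-4.9249 = -39.3992, grad_y = 2*3*-3.0385 = -18.231
  x_1 = -4.9249 - 0.1*-39.3992 = -0.985
  y_1 = -3.0385 - 0.1*-18.231 = -1.2154
Step 2: grad_x = 2*4*-0.985 = -7.8798, grad_y = 2*3*-1.2154 = -7.2924
  x_2 = -0.985 - 0.1*-7.8798 = -0.197
  y_2 = -1.2154 - 0.1*-7.2924 = -0.4862
f(-0.197, -0.4862) = 4*(-0.197)^2 + 3*(-0.4862)^2 = 0.8643


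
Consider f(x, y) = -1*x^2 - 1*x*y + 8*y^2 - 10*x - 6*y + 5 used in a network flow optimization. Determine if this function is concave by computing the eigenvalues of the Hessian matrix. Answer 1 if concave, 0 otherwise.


The Hessian of f(x,y) = -1*x^2 - 1*x*y + 8*y^2 - 10*x - 6*y + 5 is:
H = [[-2, -1], [-1, 16]]
Trace = -2 + 16 = 14
Determinant = -2*16 - (-1)^2 = -33
Discriminant = (14)^2 - 4*-33 = 328.0
Eigenvalues: lambda_1 = -2.0554, lambda_2 = 16.0554
The function is not concave.

0


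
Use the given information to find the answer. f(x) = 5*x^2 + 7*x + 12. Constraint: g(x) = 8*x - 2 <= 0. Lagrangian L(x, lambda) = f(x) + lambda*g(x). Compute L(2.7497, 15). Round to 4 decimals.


Step 1: Evaluate f(x).
f(2.7497) = 5*2.7497^2 + 7*2.7497 + 12 = 69.0522
Step 2: Evaluate g(x).
g(2.7497) = 8*2.7497 - 2 = 19.9976
Step 3: Compute Lagrangian.
L = 69.0522 + 15*19.9976 = 369.0162


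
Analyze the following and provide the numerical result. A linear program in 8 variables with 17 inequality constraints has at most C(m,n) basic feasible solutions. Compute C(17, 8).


Each vertex corresponds to some choice of n active constraints out of m, so the number of vertices is at most C(m, n) = m! / (n!(m-n)!).
m = 17, n = 8
Numerator: 17 * 16 * 15 * 14 * 13 * 12 * 11 * 10
Denominator: 8! = 40320
C(17, 8) = 24310


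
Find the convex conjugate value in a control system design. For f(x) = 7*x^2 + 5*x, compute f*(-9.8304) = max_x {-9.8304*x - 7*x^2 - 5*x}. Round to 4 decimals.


f*(y) = sup_x {y*x - a*x^2 - b*x} = sup_x {(y-b)*x - a*x^2}
FOC: (y - b) - 2a*x = 0 => x* = (y - b)/(2a)
x* = (-9.8304 - 5)/(2*7) = -1.0593
f*(-9.8304) = (y-b)^2/(4a) = (-9.8304 - 5)^2/(4*7)
= 219.9408/28 = 7.855


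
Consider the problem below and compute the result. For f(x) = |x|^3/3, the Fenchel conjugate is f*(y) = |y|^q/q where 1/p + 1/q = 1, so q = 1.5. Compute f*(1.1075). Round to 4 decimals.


The conjugate exponent q satisfies 1/p + 1/q = 1.
p = 3, so q = 3/(3 - 1) = 1.5
|y|^q = 1.1075^1.5 = 1.1655
f*(1.1075) = 1.1655 / 1.5 = 0.777


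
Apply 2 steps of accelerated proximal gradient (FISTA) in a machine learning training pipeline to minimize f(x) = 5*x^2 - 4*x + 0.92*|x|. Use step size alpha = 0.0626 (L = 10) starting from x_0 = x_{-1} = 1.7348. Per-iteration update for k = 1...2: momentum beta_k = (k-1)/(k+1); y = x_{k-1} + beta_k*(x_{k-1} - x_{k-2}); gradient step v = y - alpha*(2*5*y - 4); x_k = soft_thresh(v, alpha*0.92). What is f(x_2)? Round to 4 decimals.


FISTA on f(x) = 5*x^2 - 4*x + 0.92*|x|
L = 10, alpha = 0.0626
Iteration 1: beta = 0.0, y = 1.7348 + 0.0*(1.7348 - 1.7348) = 1.7348
  grad(y) = 13.348, v = y - alpha*grad = 0.8992
  prox(v) = soft_thresh(0.8992, 0.0576) = 0.8416
Iteration 2: beta = 0.3333, y = 0.8416 + 0.3333*(0.8416 - 1.7348) = 0.5439
  grad(y) = 1.439, v = y - alpha*grad = 0.4538
  prox(v) = soft_thresh(0.4538, 0.0576) = 0.3962
f(x_2) = 5*0.3962^2 - 4*0.3962 + 0.92*|0.3962| = -0.4354


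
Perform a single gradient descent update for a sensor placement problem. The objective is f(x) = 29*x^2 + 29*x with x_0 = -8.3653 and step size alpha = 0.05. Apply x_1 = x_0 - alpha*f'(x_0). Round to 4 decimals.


We compute the gradient at x_0 and apply the update.
f'(x) = 58*x + 29
f'(-8.3653) = 58*-8.3653 + 29 = -456.1874
x_1 = -8.3653 - 0.05*-456.1874 = 14.4441
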